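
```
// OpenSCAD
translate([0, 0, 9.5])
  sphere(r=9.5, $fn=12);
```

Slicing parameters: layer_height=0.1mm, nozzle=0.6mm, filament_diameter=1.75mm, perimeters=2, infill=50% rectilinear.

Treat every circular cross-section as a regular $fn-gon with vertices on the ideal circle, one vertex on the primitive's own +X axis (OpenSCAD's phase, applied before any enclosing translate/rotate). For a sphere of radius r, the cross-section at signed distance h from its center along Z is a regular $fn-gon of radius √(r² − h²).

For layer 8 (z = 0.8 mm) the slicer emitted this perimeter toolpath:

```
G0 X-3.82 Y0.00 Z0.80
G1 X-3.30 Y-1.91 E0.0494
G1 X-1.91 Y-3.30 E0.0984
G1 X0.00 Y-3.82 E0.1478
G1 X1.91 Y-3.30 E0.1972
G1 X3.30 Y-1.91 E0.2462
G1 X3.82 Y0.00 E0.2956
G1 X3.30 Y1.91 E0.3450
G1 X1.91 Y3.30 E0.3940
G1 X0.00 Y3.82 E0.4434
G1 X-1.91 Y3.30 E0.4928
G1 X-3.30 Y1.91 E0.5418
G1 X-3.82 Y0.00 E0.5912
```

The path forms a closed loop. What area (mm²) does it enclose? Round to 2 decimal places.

Apply the shoelace formula to the sequence of (X, Y) vertices; enclosed area = 43.67 mm².

43.67 mm²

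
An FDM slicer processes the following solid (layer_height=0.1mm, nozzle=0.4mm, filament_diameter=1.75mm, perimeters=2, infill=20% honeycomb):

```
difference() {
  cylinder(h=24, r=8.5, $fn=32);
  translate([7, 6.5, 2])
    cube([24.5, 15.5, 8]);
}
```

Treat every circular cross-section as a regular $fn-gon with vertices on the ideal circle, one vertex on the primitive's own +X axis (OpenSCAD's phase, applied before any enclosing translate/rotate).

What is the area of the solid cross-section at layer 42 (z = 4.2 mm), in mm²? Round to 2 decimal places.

225.52 mm²

At z = 4.2 mm: the cylinder: section is a regular 32-gon, circumradius r=8.5 (area = (32/2)·8.500²·sin(360°/32) = 225.52 mm²); the cube at (7, 6.5) is present — its section is the full 24.5×15.5 rectangle (area 379.75 mm²); Subtracting the remaining from the first: starting from the r=8.5 cylinder (225.52 mm²), the 24.5×15.5 cube at (7, 6.5) misses the remaining region (no effect) — area = 225.52 mm². Overall, the cross-section is a single solid region. Net area = 225.52 mm².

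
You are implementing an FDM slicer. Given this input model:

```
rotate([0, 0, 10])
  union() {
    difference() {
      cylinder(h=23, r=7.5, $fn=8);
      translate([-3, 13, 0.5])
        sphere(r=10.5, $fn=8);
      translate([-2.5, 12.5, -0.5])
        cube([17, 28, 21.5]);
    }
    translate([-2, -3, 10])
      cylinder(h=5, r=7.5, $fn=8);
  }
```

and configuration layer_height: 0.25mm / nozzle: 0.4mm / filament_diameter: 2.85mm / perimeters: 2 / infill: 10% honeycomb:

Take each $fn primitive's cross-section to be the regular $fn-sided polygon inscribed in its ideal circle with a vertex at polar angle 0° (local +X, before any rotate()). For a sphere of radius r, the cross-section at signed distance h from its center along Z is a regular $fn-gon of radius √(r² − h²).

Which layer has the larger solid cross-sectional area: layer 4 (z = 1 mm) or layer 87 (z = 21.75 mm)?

Layer 4 (z = 1): the r=7.5 cylinder gives a regular 8-gon of circumradius 7.5 (constant along its height) (area = (8/2)·7.500²·sin(360°/8) = 159.10 mm²); the sphere at (-3, 13): section is a regular 8-gon, circumradius = √(r²−h²) = √(10.5²−0.5²) = 10.488 (area = (8/2)·10.488²·sin(360°/8) = 311.13 mm²); the 17×28 cube at (-2.5, 12.5) contributes its full rectangle (area 476.00 mm²); After the difference (first − rest): starting from the r=7.5 cylinder (159.10 mm²), the r=10.5 sphere at (-3, 13) partially overlaps it — only the 26.73 mm² overlap (of its 311.13 mm²) is removed, clipping the outline; the 17×28 cube at (-2.5, 12.5) misses the remaining region (no effect) — area = 132.37 mm²; the cylinder at (-2, -3) does not reach this height (z outside [10, 15]); Merging all regions: only the result so far is present, so the union is just that shape — area = 132.37 mm²; (rotated 10° about Z; rotation is an isometry so areas/perimeters/island counts are preserved). So its area = 132.37 mm². Layer 87 (z = 21.75): the cylinder: section is a regular 8-gon, circumradius r=7.5 (area = (8/2)·7.500²·sin(360°/8) = 159.10 mm²); the sphere at (-3, 13) is not intersected at this z (|z−center|=21.250 > r=10.5); the cube at (-2.5, 12.5) is absent (z outside [-0.5, 21]); After the difference (first − rest): none of the subtracted shapes is present at this height, so the r=7.5 cylinder is unchanged — area = 159.10 mm²; the cylinder at (-2, -3) is not intersected at this z (z outside [10, 15]); Merging all regions: only that combined region is present, so the union is just that shape — area = 159.10 mm²; (rotated 10° about Z; rotation is an isometry so areas/perimeters/island counts are preserved). So its area = 159.10 mm². Layer 87 is larger (159.10 vs 132.37 mm²).

layer 87 (z = 21.75 mm)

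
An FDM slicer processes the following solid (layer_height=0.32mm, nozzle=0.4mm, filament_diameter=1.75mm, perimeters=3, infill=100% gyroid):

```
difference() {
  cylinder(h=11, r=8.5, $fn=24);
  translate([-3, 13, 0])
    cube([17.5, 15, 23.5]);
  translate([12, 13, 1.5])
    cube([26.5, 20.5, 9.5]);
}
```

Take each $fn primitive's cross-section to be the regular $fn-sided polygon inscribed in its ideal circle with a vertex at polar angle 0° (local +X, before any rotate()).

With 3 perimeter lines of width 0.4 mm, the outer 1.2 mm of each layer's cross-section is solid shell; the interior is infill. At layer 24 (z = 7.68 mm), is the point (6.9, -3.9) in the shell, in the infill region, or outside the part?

shell

At z = 7.68 mm: the r=8.5 cylinder contributes a regular 24-gon of circumradius 8.5; the 17.5×15 cube at (-3, 13) contributes its full rectangle; the 26.5×20.5 cube at (12, 13) contributes its full rectangle; Taking the first minus the rest: starting from the r=8.5 cylinder, the 17.5×15 cube at (-3, 13) misses the remaining region (no effect); the 26.5×20.5 cube at (12, 13) misses the remaining region (no effect) — 1 connected region. Overall, the cross-section is a single solid region. The nearest boundary edge runs (8.21, -2.20)→(7.36, -4.25); distance from the point to it = 0.56 mm. The point is inside the cross-section, 0.56 mm from the nearest boundary — within the 1.2 mm shell band (3 × 0.4).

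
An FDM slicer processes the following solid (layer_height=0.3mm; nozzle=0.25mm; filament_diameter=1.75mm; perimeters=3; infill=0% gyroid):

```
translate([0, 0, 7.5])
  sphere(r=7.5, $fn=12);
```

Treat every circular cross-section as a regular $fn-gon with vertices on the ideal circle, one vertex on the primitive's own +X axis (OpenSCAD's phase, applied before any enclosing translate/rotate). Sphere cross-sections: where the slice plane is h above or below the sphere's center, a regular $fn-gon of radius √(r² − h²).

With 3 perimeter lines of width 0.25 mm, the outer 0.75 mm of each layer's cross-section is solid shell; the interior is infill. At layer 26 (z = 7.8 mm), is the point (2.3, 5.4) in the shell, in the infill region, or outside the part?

infill

At z = 7.8 mm: the r=7.5 sphere slices to a regular 12-gon of circumradius 7.494 (√(r²−h²) with h=0.3 from center). Overall, the cross-section is a single solid region. The nearest boundary edge runs (3.75, 6.49)→(0.00, 7.49); distance from the point to it = 1.43 mm. The point is inside the cross-section and 1.43 mm from the nearest boundary — more than the 0.75 mm shell width (3 × 0.25), so it's in the infill interior.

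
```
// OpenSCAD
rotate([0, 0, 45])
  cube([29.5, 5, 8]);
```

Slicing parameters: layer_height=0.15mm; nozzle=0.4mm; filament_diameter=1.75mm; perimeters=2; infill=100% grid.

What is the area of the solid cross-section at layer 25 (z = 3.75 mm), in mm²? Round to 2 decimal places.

147.50 mm²

At z = 3.75 mm: the cube is present — its section is the full 29.5×5 rectangle (area 147.50 mm²); (whole slice rotated 45° about Z — lengths, areas and connectivity unchanged). Overall, the cross-section is a single solid region. Net area = 147.50 mm².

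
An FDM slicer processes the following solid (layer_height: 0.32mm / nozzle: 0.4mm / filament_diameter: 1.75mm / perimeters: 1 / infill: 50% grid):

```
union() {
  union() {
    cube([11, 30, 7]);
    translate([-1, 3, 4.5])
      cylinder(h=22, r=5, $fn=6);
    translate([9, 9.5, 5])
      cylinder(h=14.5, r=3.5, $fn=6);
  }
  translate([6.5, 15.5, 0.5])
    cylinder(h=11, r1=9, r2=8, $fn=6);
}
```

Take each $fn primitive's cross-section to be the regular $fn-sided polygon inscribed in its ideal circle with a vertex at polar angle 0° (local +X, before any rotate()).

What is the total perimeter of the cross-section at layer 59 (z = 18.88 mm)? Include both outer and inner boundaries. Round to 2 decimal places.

51.00 mm

At z = 18.88 mm: the cube is not intersected at this z (z outside [0, 7]); the cylinder at (-1, 3): section is a regular 6-gon, circumradius r=5 (perimeter = 2·6·5.000·sin(180°/6) = 30.00 mm); the cylinder at (9, 9.5): section is a regular 6-gon, circumradius r=3.5 (perimeter = 2·6·3.500·sin(180°/6) = 21.00 mm); Combining (union): the 2 present regions are separate (no shared area or edge), so areas and boundary lengths simply add and each stays a separate island — boundary = 51.00 mm; the cone at (6.5, 15.5) is not intersected at this z (z outside [0.5, 11.5]); Combining (union): only the result so far is present, so the union is just that shape — boundary = 51.00 mm. Overall, the cross-section has 2 separate islands. Total boundary length (outer) = 51.00 mm.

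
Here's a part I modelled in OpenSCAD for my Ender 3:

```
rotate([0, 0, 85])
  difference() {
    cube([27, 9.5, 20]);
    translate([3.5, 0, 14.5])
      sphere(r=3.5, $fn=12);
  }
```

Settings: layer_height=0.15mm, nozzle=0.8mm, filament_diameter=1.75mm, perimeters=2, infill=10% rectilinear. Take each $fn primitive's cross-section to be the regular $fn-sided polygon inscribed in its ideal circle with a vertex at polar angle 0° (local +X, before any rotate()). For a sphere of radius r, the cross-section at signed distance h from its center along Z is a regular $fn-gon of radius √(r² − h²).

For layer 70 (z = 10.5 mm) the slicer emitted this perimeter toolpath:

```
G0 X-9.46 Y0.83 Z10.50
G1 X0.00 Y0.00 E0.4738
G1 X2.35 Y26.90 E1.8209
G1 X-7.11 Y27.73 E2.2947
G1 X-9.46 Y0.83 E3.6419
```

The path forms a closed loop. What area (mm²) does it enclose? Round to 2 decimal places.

Apply the shoelace formula to the sequence of (X, Y) vertices; enclosed area = 256.42 mm².

256.42 mm²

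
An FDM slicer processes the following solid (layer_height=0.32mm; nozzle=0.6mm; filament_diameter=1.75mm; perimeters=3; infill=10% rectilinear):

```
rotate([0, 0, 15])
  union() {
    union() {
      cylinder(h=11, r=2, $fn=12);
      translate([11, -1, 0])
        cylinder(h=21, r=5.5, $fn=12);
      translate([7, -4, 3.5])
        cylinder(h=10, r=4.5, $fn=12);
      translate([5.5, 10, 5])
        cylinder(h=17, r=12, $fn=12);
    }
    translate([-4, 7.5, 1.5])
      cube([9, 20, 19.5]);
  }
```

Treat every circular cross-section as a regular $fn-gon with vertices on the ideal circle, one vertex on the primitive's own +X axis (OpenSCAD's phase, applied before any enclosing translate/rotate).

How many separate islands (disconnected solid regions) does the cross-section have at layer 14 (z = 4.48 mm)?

3

At z = 4.48 mm: the r=2 cylinder contributes a regular 12-gon of circumradius 2; the cylinder at (11, -1): section is a regular 12-gon, circumradius r=5.5; the r=4.5 cylinder at (7, -4) contributes a regular 12-gon of circumradius 4.5; the cylinder at (5.5, 10) is absent (z outside [5, 22]); Combining (union): the regions partially overlap (shared area 28.05 mm²), so overlapping operands fuse into one piece — 2 connected regions; the cube at (-4, 7.5) (footprint 9×20) is included at this height; Combining (union): the 2 present regions are separate (no shared area or edge), so areas and boundary lengths simply add and each stays a separate island — 3 connected regions; (whole slice rotated 15° about Z — lengths, areas and connectivity unchanged). Overall, the cross-section has 3 separate islands. Island count = 3.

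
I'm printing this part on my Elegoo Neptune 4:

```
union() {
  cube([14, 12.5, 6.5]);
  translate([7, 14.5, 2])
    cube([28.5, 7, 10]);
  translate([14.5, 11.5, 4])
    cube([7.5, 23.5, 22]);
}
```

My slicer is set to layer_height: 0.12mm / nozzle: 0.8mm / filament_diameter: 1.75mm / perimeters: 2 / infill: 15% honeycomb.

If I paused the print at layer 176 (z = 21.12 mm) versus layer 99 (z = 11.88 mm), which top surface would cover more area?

Layer 176 (z = 21.12): the cube does not reach this height (z outside [0, 6.5]); the cube at (7, 14.5) is absent (z outside [2, 12]); the cube at (14.5, 11.5) is present — its section is the full 7.5×23.5 rectangle (area 176.25 mm²); Combining (union): only the 7.5×23.5 cube at (14.5, 11.5) is present, so the union is just that shape — area = 176.25 mm². So its area = 176.25 mm². Layer 99 (z = 11.88): the cube is not intersected at this z (z outside [0, 6.5]); the 28.5×7 cube at (7, 14.5) contributes its full rectangle (area 199.50 mm²); the cube at (14.5, 11.5) (footprint 7.5×23.5) is included at this height (area 176.25 mm²); Combining (union): the regions partially overlap — summed areas 375.75 mm² minus the doubly-counted overlap 52.50 mm² gives 323.25 mm² — area = 323.25 mm². So its area = 323.25 mm². Layer 99 is larger (323.25 vs 176.25 mm²).

layer 99 (z = 11.88 mm)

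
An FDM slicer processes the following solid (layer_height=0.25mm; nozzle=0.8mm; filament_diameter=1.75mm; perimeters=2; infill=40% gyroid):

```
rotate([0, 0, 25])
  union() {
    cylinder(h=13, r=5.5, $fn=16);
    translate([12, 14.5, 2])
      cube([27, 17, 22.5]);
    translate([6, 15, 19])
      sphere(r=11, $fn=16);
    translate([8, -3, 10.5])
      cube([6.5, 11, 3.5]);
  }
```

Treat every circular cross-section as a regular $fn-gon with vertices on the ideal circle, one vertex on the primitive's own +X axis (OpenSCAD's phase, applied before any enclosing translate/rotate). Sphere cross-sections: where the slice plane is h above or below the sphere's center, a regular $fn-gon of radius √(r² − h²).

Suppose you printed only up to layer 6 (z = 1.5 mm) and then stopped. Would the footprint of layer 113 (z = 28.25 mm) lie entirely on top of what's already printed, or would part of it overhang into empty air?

part overhangs

Compare the two slices. At z = 1.5: the r=5.5 cylinder gives a regular 16-gon of circumradius 5.5 (constant along its height) (area = (16/2)·5.500²·sin(360°/16) = 92.61 mm²); the cube at (12, 14.5) is absent (z outside [2, 24.5]); the sphere at (6, 15) is not intersected at this z (|z−center|=17.500 > r=11); the cube at (8, -3) is absent (z outside [10.5, 14]); Merging all regions: only the r=5.5 cylinder is present, so the union is just that shape — area = 92.61 mm²; (whole slice rotated 25° about Z — lengths, areas and connectivity unchanged). At z = 28.25: the cylinder does not reach this height (z outside [0, 13]); the cube at (12, 14.5) is absent (z outside [2, 24.5]); the r=11 sphere at (6, 15) contributes a regular 16-gon of circumradius √(11²−9.25²) = 5.953 (area = (16/2)·5.953²·sin(360°/16) = 108.49 mm²); the cube at (8, -3) is not intersected at this z (z outside [10.5, 14]); Combining (union): only the r=11 sphere at (6, 15) is present, so the union is just that shape — area = 108.49 mm²; (rotated 25° about Z; rotation is an isometry so areas/perimeters/island counts are preserved). Checking containment: at z = 28.25 the cross-section extends beyond the z = 1.5 cross-section by about 108.49 mm².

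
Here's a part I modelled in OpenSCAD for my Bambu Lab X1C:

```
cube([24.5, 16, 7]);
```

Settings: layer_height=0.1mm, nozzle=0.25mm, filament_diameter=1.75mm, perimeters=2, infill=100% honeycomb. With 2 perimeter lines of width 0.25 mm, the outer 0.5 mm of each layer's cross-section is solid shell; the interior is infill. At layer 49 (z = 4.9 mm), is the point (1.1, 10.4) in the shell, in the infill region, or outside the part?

At z = 4.9 mm: the cube (footprint 24.5×16) is included at this height. Overall, the cross-section is a single solid region. The nearest boundary edge runs (0.00, 16.00)→(0.00, 0.00); distance from the point to it = 1.10 mm. The point is inside the cross-section and 1.10 mm from the nearest boundary — more than the 0.5 mm shell width (2 × 0.25), so it's in the infill interior.

infill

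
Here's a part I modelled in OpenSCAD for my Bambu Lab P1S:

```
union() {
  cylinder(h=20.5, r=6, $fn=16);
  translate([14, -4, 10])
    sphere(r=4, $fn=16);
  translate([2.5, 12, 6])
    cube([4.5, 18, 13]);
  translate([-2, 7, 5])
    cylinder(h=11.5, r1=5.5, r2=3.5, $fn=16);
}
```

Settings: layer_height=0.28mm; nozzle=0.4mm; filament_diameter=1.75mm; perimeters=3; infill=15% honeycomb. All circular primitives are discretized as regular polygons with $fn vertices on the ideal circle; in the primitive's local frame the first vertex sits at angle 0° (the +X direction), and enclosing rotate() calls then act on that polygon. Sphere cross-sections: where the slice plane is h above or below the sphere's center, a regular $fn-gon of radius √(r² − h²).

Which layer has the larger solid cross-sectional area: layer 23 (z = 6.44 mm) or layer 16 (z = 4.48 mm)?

Layer 23 (z = 6.44): the r=6 cylinder gives a regular 16-gon of circumradius 6 (constant along its height) (area = (16/2)·6.000²·sin(360°/16) = 110.21 mm²); the sphere at (14, -4): section is a regular 16-gon, circumradius = √(r²−h²) = √(4²−3.56²) = 1.824 (area = (16/2)·1.824²·sin(360°/16) = 10.18 mm²); the 4.5×18 cube at (2.5, 12) contributes its full rectangle (area 81.00 mm²); the cone at (-2, 7): at t=0.125 of its height the radius interpolates to r₁+(r₂−r₁)t = 5.250, giving a regular 16-gon of that circumradius (area = (16/2)·5.250²·sin(360°/16) = 84.37 mm²); Merging all regions: the regions partially overlap — summed areas 285.76 mm² minus the doubly-counted overlap 22.17 mm² gives 263.60 mm² — area = 263.60 mm². So its area = 263.60 mm². Layer 16 (z = 4.48): the r=6 cylinder gives a regular 16-gon of circumradius 6 (constant along its height) (area = (16/2)·6.000²·sin(360°/16) = 110.21 mm²); the sphere at (14, -4) does not reach this height (|z−center|=5.520 > r=4); the cube at (2.5, 12) does not reach this height (z outside [6, 19]); the cone at (-2, 7) is not intersected at this z (z outside [5, 16.5]); Taking the union: only the r=6 cylinder is present, so the union is just that shape — area = 110.21 mm². So its area = 110.21 mm². Layer 23 is larger (263.60 vs 110.21 mm²).

layer 23 (z = 6.44 mm)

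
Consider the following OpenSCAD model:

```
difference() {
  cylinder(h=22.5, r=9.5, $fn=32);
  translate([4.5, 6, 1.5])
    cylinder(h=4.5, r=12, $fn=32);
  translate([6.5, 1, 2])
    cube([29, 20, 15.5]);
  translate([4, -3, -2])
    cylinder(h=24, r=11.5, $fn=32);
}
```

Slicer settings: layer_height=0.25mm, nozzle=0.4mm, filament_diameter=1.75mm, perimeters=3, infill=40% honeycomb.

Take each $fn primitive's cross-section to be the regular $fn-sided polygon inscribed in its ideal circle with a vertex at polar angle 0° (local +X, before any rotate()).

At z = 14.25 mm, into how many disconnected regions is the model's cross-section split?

At z = 14.25 mm: the cylinder: section is a regular 32-gon, circumradius r=9.5; the cylinder at (4.5, 6) does not reach this height (z outside [1.5, 6]); the cube at (6.5, 1) is present — its section is the full 29×20 rectangle; the r=11.5 cylinder at (4, -3) gives a regular 32-gon of circumradius 11.5 (constant along its height); After the difference (first − rest): starting from the r=9.5 cylinder, the 29×20 cube at (6.5, 1) partially overlaps it — only the 11.18 mm² overlap (of its 580.00 mm²) is removed, clipping the outline; the r=11.5 cylinder at (4, -3) partially overlaps it — only the 223.76 mm² overlap (of its 412.81 mm²) is removed, clipping the outline — 1 connected region. The result has 1 disconnected region.

1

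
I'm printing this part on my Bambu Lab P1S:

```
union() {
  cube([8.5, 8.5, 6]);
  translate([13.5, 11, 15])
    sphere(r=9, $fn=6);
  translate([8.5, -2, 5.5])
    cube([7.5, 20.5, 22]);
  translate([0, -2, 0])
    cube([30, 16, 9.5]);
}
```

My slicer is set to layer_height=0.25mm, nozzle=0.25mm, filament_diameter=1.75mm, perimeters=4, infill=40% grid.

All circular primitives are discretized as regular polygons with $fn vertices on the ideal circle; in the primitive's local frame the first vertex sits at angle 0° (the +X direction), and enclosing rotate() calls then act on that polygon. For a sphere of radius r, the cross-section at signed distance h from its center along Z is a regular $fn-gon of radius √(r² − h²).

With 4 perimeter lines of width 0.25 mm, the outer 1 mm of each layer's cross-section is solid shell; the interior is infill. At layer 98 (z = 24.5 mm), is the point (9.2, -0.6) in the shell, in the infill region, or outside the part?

At z = 24.5 mm: the cube is not intersected at this z (z outside [0, 6]); the sphere at (13.5, 11) is not intersected at this z (|z−center|=9.500 > r=9); the cube at (8.5, -2) (footprint 7.5×20.5) is included at this height; the cube at (0, -2) is absent (z outside [0, 9.5]); Combining (union): only the 7.5×20.5 cube at (8.5, -2) is present, so the union is just that shape — 1 connected region. Overall, the cross-section is a single solid region. The nearest boundary edge runs (8.50, 18.50)→(8.50, -2.00); distance from the point to it = 0.70 mm. The point is inside the cross-section, 0.70 mm from the nearest boundary — within the 1 mm shell band (4 × 0.25).

shell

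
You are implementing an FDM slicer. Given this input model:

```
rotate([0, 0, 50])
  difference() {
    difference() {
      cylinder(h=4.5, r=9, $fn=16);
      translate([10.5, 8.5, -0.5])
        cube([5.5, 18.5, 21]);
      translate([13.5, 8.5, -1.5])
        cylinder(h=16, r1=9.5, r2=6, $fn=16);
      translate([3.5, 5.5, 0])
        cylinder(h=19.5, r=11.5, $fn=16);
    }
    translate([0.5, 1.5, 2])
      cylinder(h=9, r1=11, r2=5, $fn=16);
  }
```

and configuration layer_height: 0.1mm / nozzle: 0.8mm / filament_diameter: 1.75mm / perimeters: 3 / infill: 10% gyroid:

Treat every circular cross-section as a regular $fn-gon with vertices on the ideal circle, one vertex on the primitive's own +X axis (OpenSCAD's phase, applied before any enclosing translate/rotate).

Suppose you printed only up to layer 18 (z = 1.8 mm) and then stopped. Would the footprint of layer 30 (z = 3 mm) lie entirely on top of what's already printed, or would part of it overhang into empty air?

Compare the two slices. At z = 1.8: the cylinder: section is a regular 16-gon, circumradius r=9 (area = (16/2)·9.000²·sin(360°/16) = 247.98 mm²); the 5.5×18.5 cube at (10.5, 8.5) contributes its full rectangle (area 101.75 mm²); the cone at (13.5, 8.5) (r1=9.5→r2=6) has section circumradius 8.778 here — a regular 16-gon (area = (16/2)·8.778²·sin(360°/16) = 235.90 mm²); the cylinder at (3.5, 5.5): section is a regular 16-gon, circumradius r=11.5 (area = (16/2)·11.500²·sin(360°/16) = 404.88 mm²); Subtracting the remaining from the first: starting from the r=9 cylinder (247.98 mm²), the 5.5×18.5 cube at (10.5, 8.5) misses the remaining region (no effect); the cone at (13.5, 8.5) partially overlaps it — only the 7.80 mm² overlap (of its 235.90 mm²) is removed, clipping the outline; the r=11.5 cylinder at (3.5, 5.5) partially overlaps it — only the 178.79 mm² overlap (of its 404.88 mm²) is removed, clipping the outline — area = 61.39 mm²; the cone at (0.5, 1.5) is not intersected at this z (z outside [2, 11]); Subtracting the remaining from the first: none of the subtracted shapes is present at this height, so the result so far is unchanged — area = 61.39 mm²; (whole slice rotated 50° about Z — lengths, areas and connectivity unchanged). At z = 3: the r=9 cylinder contributes a regular 16-gon of circumradius 9 (area = (16/2)·9.000²·sin(360°/16) = 247.98 mm²); the cube at (10.5, 8.5) (footprint 5.5×18.5) is included at this height (area 101.75 mm²); the cone at (13.5, 8.5) contributes a regular 16-gon of circumradius 8.516 (interpolated between r1=9.5 and r2=6 at t=0.281) (area = (16/2)·8.516²·sin(360°/16) = 222.00 mm²); the cylinder at (3.5, 5.5): section is a regular 16-gon, circumradius r=11.5 (area = (16/2)·11.500²·sin(360°/16) = 404.88 mm²); After the difference (first − rest): starting from the r=9 cylinder (247.98 mm²), the 5.5×18.5 cube at (10.5, 8.5) misses the remaining region (no effect); the cone at (13.5, 8.5) partially overlaps it — only the 6.00 mm² overlap (of its 222.00 mm²) is removed, clipping the outline; the r=11.5 cylinder at (3.5, 5.5) partially overlaps it — only the 180.59 mm² overlap (of its 404.88 mm²) is removed, clipping the outline — area = 61.39 mm²; the cone at (0.5, 1.5) contributes a regular 16-gon of circumradius 10.333 (interpolated between r1=11 and r2=5 at t=0.111) (area = (16/2)·10.333²·sin(360°/16) = 326.90 mm²); Taking the first minus the rest: starting from that combined region (61.39 mm²), the cone at (0.5, 1.5) partially overlaps it — only the 59.38 mm² overlap (of its 326.90 mm²) is removed, clipping the outline — area = 2.01 mm²; (rotated 50° about Z; rotation is an isometry so areas/perimeters/island counts are preserved). Checking containment: the cross-section at z = 3 is a subset of the cross-section at z = 1.8.

entirely on top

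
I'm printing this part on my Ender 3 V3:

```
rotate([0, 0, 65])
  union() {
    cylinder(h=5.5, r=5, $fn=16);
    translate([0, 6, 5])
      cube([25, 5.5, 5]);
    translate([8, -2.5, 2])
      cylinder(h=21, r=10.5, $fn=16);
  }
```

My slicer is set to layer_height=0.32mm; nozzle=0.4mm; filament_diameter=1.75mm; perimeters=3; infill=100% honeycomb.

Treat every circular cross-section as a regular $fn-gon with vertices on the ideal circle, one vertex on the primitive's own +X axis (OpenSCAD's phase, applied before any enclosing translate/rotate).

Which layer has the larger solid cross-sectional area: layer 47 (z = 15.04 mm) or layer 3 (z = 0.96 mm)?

Layer 47 (z = 15.04): the cylinder does not reach this height (z outside [0, 5.5]); the cube at (0, 6) is not intersected at this z (z outside [5, 10]); the cylinder at (8, -2.5): section is a regular 16-gon, circumradius r=10.5 (area = (16/2)·10.500²·sin(360°/16) = 337.53 mm²); Combining (union): only the r=10.5 cylinder at (8, -2.5) is present, so the union is just that shape — area = 337.53 mm²; (whole slice rotated 65° about Z — lengths, areas and connectivity unchanged). So its area = 337.53 mm². Layer 3 (z = 0.96): the cylinder: section is a regular 16-gon, circumradius r=5 (area = (16/2)·5.000²·sin(360°/16) = 76.54 mm²); the cube at (0, 6) is not intersected at this z (z outside [5, 10]); the cylinder at (8, -2.5) is absent (z outside [2, 23]); Taking the union: only the r=5 cylinder is present, so the union is just that shape — area = 76.54 mm²; (rotated 65° about Z; rotation is an isometry so areas/perimeters/island counts are preserved). So its area = 76.54 mm². Layer 47 is larger (337.53 vs 76.54 mm²).

layer 47 (z = 15.04 mm)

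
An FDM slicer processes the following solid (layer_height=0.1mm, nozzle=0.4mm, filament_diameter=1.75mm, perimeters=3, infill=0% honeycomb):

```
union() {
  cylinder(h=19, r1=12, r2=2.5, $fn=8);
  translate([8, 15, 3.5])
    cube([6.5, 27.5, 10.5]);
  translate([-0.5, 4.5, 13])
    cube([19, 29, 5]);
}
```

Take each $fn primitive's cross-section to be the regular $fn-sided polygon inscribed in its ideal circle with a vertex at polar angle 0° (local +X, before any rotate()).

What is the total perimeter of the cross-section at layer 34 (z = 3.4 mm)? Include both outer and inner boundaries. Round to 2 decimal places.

At z = 3.4 mm: the cone contributes a regular 8-gon of circumradius 10.300 (interpolated between r1=12 and r2=2.5 at t=0.179) (perimeter = 2·8·10.300·sin(180°/8) = 63.07 mm); the cube at (8, 15) is not intersected at this z (z outside [3.5, 14]); the cube at (-0.5, 4.5) does not reach this height (z outside [13, 18]); Merging all regions: only the cone is present, so the union is just that shape — boundary = 63.07 mm. Overall, the cross-section is a single solid region. Total boundary length (outer) = 63.07 mm.

63.07 mm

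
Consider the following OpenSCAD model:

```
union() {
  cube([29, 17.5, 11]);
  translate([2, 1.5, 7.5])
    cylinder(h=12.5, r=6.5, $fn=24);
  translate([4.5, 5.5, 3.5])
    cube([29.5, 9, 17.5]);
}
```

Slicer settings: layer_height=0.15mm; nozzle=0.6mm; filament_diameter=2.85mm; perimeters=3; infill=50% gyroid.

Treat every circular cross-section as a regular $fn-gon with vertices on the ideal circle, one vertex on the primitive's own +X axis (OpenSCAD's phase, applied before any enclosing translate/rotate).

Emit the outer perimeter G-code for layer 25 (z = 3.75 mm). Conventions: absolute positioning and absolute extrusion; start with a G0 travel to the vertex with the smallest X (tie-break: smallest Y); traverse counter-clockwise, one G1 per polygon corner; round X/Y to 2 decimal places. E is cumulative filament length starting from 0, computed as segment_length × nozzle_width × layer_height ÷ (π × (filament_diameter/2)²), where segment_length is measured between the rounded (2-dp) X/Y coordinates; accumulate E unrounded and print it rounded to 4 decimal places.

G0 X0.00 Y0.00 Z3.75
G1 X29.00 Y0.00 E0.4091
G1 X29.00 Y5.50 E0.4867
G1 X34.00 Y5.50 E0.5573
G1 X34.00 Y14.50 E0.6842
G1 X29.00 Y14.50 E0.7548
G1 X29.00 Y17.50 E0.7971
G1 X0.00 Y17.50 E1.2062
G1 X0.00 Y0.00 E1.4531

At z = 3.75 mm: the cube (footprint 29×17.5) is included at this height; the cylinder at (2, 1.5) is not intersected at this z (z outside [7.5, 20]); the 29.5×9 cube at (4.5, 5.5) contributes its full rectangle; Taking the union: the regions partially overlap (shared area 220.50 mm²), so overlapping operands fuse into one piece — 1 connected region. The outline is a single polygon with 8 vertices. Extrusion per mm of travel: 0.6 × 0.15 / (π × 1.425²) = 0.014108. Accumulating E over each segment gives final E = 1.4531.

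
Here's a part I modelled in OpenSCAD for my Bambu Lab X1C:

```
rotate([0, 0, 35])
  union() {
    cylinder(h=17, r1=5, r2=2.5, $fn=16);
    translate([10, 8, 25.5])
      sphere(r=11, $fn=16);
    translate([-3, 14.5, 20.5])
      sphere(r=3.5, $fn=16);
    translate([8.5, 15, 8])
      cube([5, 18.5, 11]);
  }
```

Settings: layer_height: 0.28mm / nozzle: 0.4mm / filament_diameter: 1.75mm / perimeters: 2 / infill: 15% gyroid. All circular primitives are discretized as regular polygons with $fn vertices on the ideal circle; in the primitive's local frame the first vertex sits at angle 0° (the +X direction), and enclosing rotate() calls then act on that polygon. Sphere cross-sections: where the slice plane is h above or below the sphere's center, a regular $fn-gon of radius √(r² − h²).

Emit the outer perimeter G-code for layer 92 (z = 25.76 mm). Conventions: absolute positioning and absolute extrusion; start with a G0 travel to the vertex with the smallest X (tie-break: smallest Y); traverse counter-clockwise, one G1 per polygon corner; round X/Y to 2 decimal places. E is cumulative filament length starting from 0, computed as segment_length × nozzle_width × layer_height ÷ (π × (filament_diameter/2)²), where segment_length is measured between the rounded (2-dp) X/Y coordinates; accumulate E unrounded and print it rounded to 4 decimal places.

G0 X-7.23 Y14.20 Z25.76
G1 X-7.13 Y9.91 E0.1998
G1 X-5.41 Y5.98 E0.3996
G1 X-2.31 Y3.01 E0.5995
G1 X1.69 Y1.46 E0.7992
G1 X5.98 Y1.55 E0.9990
G1 X9.91 Y3.28 E1.1990
G1 X12.88 Y6.38 E1.3989
G1 X14.43 Y10.38 E1.5986
G1 X14.34 Y14.67 E1.7984
G1 X12.61 Y18.60 E1.9984
G1 X9.51 Y21.56 E2.1980
G1 X5.51 Y23.12 E2.3979
G1 X1.22 Y23.03 E2.5977
G1 X-2.70 Y21.30 E2.7972
G1 X-5.67 Y18.20 E2.9971
G1 X-7.23 Y14.20 E3.1970

At z = 25.76 mm: the cone is not intersected at this z (z outside [0, 17]); the sphere at (10, 8): section is a regular 16-gon, circumradius = √(r²−h²) = √(11²−0.26²) = 10.997; the sphere at (-3, 14.5) does not reach this height (|z−center|=5.260 > r=3.5); the cube at (8.5, 15) is absent (z outside [8, 19]); Combining (union): only the r=11 sphere at (10, 8) is present, so the union is just that shape — 1 connected region; (whole slice rotated 35° about Z — lengths, areas and connectivity unchanged). The outline is a single polygon with 16 vertices. Extrusion per mm of travel: 0.4 × 0.28 / (π × 0.875²) = 0.046564. Accumulating E over each segment gives final E = 3.1970.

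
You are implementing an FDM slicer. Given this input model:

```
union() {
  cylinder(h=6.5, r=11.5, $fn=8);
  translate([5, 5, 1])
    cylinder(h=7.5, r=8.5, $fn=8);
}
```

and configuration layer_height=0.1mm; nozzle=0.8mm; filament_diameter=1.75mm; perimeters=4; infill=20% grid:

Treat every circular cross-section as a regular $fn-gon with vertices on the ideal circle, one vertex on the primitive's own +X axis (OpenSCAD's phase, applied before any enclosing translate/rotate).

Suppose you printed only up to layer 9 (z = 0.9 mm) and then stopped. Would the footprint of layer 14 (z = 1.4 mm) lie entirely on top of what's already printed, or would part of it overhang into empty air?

Compare the two slices. At z = 0.9: the r=11.5 cylinder gives a regular 8-gon of circumradius 11.5 (constant along its height) (area = (8/2)·11.500²·sin(360°/8) = 374.06 mm²); the cylinder at (5, 5) does not reach this height (z outside [1, 8.5]); Merging all regions: only the r=11.5 cylinder is present, so the union is just that shape — area = 374.06 mm². At z = 1.4: the r=11.5 cylinder contributes a regular 8-gon of circumradius 11.5 (area = (8/2)·11.500²·sin(360°/8) = 374.06 mm²); the r=8.5 cylinder at (5, 5) contributes a regular 8-gon of circumradius 8.5 (area = (8/2)·8.500²·sin(360°/8) = 204.35 mm²); Combining (union): the regions partially overlap — summed areas 578.41 mm² minus the doubly-counted overlap 147.13 mm² gives 431.28 mm² — area = 431.28 mm². Checking containment: at z = 1.4 the cross-section extends beyond the z = 0.9 cross-section by about 57.22 mm².

part overhangs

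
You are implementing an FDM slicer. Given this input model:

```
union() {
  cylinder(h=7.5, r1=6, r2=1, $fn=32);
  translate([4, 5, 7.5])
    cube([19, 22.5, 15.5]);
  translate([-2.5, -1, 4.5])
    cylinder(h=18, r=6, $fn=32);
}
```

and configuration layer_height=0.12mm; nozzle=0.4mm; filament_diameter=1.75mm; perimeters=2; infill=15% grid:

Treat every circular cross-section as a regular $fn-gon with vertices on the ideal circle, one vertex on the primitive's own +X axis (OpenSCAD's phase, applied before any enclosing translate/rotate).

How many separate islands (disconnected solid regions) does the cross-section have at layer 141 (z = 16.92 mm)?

At z = 16.92 mm: the cone is absent (z outside [0, 7.5]); the 19×22.5 cube at (4, 5) contributes its full rectangle; the r=6 cylinder at (-2.5, -1) gives a regular 32-gon of circumradius 6 (constant along its height); Combining (union): the 2 present regions are separate (no shared area or edge), so areas and boundary lengths simply add and each stays a separate island — 2 connected regions. Overall, the cross-section has 2 separate islands. Island count = 2.

2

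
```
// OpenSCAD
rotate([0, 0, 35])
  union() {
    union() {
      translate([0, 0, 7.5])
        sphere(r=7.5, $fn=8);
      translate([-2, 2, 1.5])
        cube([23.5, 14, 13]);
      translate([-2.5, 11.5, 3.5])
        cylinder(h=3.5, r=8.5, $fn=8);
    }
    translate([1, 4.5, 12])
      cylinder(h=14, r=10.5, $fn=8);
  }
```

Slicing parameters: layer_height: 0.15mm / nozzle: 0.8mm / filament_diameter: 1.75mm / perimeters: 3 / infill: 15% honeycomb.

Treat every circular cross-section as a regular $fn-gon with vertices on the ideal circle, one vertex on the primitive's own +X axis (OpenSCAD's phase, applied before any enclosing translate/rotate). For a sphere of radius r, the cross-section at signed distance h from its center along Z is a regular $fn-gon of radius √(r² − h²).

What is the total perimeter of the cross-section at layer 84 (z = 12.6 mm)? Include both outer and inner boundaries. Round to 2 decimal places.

93.04 mm

At z = 12.6 mm: the sphere: section is a regular 8-gon, circumradius = √(r²−h²) = √(7.5²−5.1²) = 5.499 (perimeter = 2·8·5.499·sin(180°/8) = 33.67 mm); the cube at (-2, 2) (footprint 23.5×14) is included at this height (perimeter 75.00 mm); the cylinder at (-2.5, 11.5) is not intersected at this z (z outside [3.5, 7]); Combining (union): the regions partially overlap (shared area 17.38 mm²), so the edge portions inside another operand are dropped and the merged outline is re-measured after clipping — boundary = 90.91 mm; the r=10.5 cylinder at (1, 4.5) gives a regular 8-gon of circumradius 10.5 (constant along its height) (perimeter = 2·8·10.500·sin(180°/8) = 64.29 mm); Merging all regions: the regions partially overlap (shared area 208.20 mm²), so the edge portions inside another operand are dropped and the merged outline is re-measured after clipping — boundary = 93.04 mm; (whole slice rotated 35° about Z — lengths, areas and connectivity unchanged). Overall, the cross-section is a single solid region. Total boundary length (outer) = 93.04 mm.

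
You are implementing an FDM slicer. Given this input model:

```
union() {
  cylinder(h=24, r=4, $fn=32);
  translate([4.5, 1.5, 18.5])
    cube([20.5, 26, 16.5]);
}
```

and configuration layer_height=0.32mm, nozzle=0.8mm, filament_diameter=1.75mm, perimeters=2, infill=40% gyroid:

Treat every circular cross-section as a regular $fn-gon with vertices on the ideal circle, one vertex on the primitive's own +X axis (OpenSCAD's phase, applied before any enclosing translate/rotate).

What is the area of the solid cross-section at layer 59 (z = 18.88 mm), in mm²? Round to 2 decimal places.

At z = 18.88 mm: the r=4 cylinder gives a regular 32-gon of circumradius 4 (constant along its height) (area = (32/2)·4.000²·sin(360°/32) = 49.94 mm²); the cube at (4.5, 1.5) (footprint 20.5×26) is included at this height (area 533.00 mm²); Merging all regions: the 2 present regions are separate (no shared area or edge), so areas and boundary lengths simply add and each stays a separate island — area = 582.94 mm². Overall, the cross-section has 2 separate islands. Net area = 582.94 mm².

582.94 mm²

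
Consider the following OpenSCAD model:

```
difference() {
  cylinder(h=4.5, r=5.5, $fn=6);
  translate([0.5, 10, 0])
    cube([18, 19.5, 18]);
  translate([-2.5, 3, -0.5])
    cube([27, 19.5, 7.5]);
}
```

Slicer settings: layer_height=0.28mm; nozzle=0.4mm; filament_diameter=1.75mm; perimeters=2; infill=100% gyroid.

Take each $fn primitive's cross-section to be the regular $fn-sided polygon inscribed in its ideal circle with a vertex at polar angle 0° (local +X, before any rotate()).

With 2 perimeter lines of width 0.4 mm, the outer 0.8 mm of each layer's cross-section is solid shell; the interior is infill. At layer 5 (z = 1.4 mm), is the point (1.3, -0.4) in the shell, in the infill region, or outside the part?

infill

At z = 1.4 mm: the cylinder: section is a regular 6-gon, circumradius r=5.5; the cube at (0.5, 10) (footprint 18×19.5) is included at this height; the cube at (-2.5, 3) (footprint 27×19.5) is included at this height; Taking the first minus the rest: starting from the r=5.5 cylinder, the 18×19.5 cube at (0.5, 10) misses the remaining region (no effect); the 27×19.5 cube at (-2.5, 3) partially overlaps it — only the 10.15 mm² overlap (of its 526.50 mm²) is removed, clipping the outline — 1 connected region. Overall, the cross-section is a single solid region. The nearest boundary edge runs (-2.50, 3.00)→(3.77, 3.00); distance from the point to it = 3.40 mm. The point is inside the cross-section and 3.40 mm from the nearest boundary — more than the 0.8 mm shell width (2 × 0.4), so it's in the infill interior.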